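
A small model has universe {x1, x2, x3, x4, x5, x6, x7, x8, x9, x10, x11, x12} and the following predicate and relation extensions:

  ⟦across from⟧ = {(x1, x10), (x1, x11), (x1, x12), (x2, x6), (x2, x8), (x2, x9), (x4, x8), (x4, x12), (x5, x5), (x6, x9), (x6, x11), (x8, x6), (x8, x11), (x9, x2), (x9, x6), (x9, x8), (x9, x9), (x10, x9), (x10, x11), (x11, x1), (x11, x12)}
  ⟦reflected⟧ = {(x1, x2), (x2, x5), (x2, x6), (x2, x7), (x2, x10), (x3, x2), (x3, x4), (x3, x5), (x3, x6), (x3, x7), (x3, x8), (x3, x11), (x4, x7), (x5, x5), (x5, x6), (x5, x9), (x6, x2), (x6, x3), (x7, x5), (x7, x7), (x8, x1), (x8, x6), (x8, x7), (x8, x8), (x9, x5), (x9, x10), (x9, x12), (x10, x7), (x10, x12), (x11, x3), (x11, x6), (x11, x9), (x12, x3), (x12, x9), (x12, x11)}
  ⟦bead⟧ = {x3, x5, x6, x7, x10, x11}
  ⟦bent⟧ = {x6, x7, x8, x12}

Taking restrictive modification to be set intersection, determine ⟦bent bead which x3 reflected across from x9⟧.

⟦which x3 reflected⟧ = {x : ⟨x3, x⟩ ∈ ⟦reflected⟧} = {x2, x4, x5, x6, x7, x8, x11}
⟦across from x9⟧ = {x : ⟨x, x9⟩ ∈ ⟦across from⟧} = {x2, x6, x9, x10}
⟦bead⟧ = {x3, x5, x6, x7, x10, x11}
… ∩ ⟦which x3 reflected⟧ = {x3, x5, x6, x7, x10, x11} ∩ {x2, x4, x5, x6, x7, x8, x11} = {x5, x6, x7, x11}
… ∩ ⟦across from x9⟧ = {x5, x6, x7, x11} ∩ {x2, x6, x9, x10} = {x6}
… ∩ ⟦bent⟧ = {x6} ∩ {x6, x7, x8, x12} = {x6}
So ⟦bent bead which x3 reflected across from x9⟧ = {x6}.

{x6}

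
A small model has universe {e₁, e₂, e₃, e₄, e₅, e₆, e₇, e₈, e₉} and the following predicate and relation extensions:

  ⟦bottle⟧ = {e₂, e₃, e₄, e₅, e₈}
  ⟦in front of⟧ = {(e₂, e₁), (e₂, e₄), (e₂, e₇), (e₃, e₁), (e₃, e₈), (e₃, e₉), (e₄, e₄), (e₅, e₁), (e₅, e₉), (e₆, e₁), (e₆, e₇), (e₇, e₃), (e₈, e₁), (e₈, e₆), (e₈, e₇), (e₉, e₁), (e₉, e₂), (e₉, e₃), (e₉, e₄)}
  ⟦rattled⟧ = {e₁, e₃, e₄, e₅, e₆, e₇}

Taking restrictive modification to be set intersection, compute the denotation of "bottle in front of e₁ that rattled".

⟦in front of e₁⟧ = {x : ⟨x, e₁⟩ ∈ ⟦in front of⟧} = {e₂, e₃, e₅, e₆, e₈, e₉}
⟦that rattled⟧ = ⟦rattled⟧ = {e₁, e₃, e₄, e₅, e₆, e₇}
⟦bottle⟧ = {e₂, e₃, e₄, e₅, e₈}
… ∩ ⟦in front of e₁⟧ = {e₂, e₃, e₄, e₅, e₈} ∩ {e₂, e₃, e₅, e₆, e₈, e₉} = {e₂, e₃, e₅, e₈}
… ∩ ⟦that rattled⟧ = {e₂, e₃, e₅, e₈} ∩ {e₁, e₃, e₄, e₅, e₆, e₇} = {e₃, e₅}
So ⟦bottle in front of e₁ that rattled⟧ = {e₃, e₅}.

{e₃, e₅}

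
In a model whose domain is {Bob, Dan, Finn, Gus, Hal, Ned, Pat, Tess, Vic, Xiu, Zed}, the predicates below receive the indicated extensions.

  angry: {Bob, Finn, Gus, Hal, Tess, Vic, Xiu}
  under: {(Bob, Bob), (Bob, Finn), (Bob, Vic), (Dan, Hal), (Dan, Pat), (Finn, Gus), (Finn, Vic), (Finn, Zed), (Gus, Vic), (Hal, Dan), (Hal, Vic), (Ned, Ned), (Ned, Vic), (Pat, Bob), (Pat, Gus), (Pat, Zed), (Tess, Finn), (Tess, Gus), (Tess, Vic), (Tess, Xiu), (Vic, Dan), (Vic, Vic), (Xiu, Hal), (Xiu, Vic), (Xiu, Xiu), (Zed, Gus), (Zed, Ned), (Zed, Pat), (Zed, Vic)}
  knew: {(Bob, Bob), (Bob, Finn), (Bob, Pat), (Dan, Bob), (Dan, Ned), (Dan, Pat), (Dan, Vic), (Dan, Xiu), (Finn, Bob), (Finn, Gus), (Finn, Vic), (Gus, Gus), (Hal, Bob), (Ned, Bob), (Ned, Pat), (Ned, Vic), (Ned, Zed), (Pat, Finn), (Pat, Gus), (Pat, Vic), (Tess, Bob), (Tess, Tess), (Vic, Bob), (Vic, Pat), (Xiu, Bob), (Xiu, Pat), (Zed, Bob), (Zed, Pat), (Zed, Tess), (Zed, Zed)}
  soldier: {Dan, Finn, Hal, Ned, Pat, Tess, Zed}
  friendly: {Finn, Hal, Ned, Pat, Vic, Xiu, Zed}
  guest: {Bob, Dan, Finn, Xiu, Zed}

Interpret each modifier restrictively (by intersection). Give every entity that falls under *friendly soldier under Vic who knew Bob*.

{Finn, Hal, Ned, Zed}

⟦under Vic⟧ = {x : ⟨x, Vic⟩ ∈ ⟦under⟧} = {Bob, Finn, Gus, Hal, Ned, Tess, Vic, Xiu, Zed}
⟦who knew Bob⟧ = {x : ⟨x, Bob⟩ ∈ ⟦knew⟧} = {Bob, Dan, Finn, Hal, Ned, Tess, Vic, Xiu, Zed}
⟦soldier⟧ = {Dan, Finn, Hal, Ned, Pat, Tess, Zed}
… ∩ ⟦under Vic⟧ = {Dan, Finn, Hal, Ned, Pat, Tess, Zed} ∩ {Bob, Finn, Gus, Hal, Ned, Tess, Vic, Xiu, Zed} = {Finn, Hal, Ned, Tess, Zed}
… ∩ ⟦who knew Bob⟧ = {Finn, Hal, Ned, Tess, Zed} ∩ {Bob, Dan, Finn, Hal, Ned, Tess, Vic, Xiu, Zed} = {Finn, Hal, Ned, Tess, Zed}
… ∩ ⟦friendly⟧ = {Finn, Hal, Ned, Tess, Zed} ∩ {Finn, Hal, Ned, Pat, Vic, Xiu, Zed} = {Finn, Hal, Ned, Zed}
So ⟦friendly soldier under Vic who knew Bob⟧ = {Finn, Hal, Ned, Zed}.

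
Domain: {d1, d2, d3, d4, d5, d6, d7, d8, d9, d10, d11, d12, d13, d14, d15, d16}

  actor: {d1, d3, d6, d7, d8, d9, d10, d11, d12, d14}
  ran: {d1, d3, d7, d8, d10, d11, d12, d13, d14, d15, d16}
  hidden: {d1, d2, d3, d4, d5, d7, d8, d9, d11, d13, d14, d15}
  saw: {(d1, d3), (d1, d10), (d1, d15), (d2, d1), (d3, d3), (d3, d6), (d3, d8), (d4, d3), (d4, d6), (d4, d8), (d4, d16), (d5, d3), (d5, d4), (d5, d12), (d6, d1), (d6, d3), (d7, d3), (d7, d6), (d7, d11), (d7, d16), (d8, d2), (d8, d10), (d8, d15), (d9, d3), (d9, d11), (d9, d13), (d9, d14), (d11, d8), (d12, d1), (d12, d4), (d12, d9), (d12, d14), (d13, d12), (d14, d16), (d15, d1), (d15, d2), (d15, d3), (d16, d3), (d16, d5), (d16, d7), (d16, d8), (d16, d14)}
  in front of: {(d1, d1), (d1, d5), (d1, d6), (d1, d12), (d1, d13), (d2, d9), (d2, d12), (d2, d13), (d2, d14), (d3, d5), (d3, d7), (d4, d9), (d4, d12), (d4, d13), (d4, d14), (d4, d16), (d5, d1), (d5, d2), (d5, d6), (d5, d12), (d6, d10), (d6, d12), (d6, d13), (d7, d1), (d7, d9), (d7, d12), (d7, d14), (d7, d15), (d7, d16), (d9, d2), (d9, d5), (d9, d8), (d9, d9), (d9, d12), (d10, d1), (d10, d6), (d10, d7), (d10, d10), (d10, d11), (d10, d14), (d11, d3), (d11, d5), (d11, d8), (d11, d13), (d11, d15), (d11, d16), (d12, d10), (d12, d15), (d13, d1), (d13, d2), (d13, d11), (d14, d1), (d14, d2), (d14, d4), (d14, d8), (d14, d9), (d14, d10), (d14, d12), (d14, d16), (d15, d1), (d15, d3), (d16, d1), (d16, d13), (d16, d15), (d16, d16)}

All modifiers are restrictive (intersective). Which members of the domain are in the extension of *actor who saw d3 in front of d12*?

⟦who saw d3⟧ = {x : ⟨x, d3⟩ ∈ ⟦saw⟧} = {d1, d3, d4, d5, d6, d7, d9, d15, d16}
⟦in front of d12⟧ = {x : ⟨x, d12⟩ ∈ ⟦in front of⟧} = {d1, d2, d4, d5, d6, d7, d9, d14}
⟦actor⟧ = {d1, d3, d6, d7, d8, d9, d10, d11, d12, d14}
… ∩ ⟦who saw d3⟧ = {d1, d3, d6, d7, d8, d9, d10, d11, d12, d14} ∩ {d1, d3, d4, d5, d6, d7, d9, d15, d16} = {d1, d3, d6, d7, d9}
… ∩ ⟦in front of d12⟧ = {d1, d3, d6, d7, d9} ∩ {d1, d2, d4, d5, d6, d7, d9, d14} = {d1, d6, d7, d9}
So ⟦actor who saw d3 in front of d12⟧ = {d1, d6, d7, d9}.

{d1, d6, d7, d9}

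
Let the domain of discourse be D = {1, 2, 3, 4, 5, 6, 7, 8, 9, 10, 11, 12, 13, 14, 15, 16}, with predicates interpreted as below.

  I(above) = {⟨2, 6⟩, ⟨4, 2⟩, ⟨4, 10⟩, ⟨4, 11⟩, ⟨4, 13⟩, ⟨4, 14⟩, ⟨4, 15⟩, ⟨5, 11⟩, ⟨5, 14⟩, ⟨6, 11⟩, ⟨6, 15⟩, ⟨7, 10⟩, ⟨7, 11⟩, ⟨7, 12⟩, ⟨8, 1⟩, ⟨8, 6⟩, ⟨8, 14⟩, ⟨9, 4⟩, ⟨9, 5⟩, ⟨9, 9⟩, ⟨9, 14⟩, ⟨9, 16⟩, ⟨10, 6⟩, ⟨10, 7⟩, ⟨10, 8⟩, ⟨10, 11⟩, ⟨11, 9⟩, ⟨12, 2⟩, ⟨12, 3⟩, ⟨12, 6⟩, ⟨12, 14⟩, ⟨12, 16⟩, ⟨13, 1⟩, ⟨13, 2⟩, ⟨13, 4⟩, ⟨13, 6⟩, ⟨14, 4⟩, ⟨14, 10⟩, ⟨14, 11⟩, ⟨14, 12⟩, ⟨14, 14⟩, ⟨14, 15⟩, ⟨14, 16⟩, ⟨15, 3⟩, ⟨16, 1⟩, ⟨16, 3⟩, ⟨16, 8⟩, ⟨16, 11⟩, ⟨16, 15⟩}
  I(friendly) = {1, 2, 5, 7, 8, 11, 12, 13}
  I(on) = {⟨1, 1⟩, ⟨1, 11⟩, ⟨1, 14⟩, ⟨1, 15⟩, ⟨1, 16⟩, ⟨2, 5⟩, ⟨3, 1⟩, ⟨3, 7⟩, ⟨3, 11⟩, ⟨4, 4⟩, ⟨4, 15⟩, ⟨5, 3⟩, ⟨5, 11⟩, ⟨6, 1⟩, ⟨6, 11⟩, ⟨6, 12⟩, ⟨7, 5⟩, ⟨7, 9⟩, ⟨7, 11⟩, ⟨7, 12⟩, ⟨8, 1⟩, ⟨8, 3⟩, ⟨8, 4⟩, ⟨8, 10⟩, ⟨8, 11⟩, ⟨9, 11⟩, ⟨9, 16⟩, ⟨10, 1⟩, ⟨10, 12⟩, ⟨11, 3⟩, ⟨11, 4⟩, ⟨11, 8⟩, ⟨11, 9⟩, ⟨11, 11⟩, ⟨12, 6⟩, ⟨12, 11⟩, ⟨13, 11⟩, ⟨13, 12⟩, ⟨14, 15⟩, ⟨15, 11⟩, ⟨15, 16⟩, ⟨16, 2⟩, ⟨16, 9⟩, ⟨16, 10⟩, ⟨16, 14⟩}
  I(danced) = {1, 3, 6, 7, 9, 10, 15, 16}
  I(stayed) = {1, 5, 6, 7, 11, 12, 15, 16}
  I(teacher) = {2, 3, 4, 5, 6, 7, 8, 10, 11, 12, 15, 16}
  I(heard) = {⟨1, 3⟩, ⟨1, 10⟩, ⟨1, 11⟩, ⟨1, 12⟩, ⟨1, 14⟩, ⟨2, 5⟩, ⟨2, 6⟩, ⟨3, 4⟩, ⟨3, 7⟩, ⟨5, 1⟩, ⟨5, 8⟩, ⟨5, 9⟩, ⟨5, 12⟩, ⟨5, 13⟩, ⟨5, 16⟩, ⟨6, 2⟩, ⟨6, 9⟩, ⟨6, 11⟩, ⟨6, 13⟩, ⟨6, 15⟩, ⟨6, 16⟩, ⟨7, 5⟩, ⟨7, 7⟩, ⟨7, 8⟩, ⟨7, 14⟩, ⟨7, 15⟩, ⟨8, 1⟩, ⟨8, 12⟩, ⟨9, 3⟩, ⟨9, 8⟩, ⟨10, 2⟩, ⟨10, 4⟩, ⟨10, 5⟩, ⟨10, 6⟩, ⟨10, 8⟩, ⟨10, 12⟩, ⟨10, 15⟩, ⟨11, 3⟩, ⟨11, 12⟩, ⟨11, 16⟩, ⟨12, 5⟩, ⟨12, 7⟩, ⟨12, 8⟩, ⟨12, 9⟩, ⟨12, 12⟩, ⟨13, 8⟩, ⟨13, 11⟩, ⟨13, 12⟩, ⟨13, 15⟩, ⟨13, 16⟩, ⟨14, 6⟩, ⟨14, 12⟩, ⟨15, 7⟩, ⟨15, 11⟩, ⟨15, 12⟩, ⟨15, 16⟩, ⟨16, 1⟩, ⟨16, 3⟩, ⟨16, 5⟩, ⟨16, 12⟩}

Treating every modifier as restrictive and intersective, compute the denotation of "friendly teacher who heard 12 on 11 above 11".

⟦who heard 12⟧ = {x : ⟨x, 12⟩ ∈ ⟦heard⟧} = {1, 5, 8, 10, 11, 12, 13, 14, 15, 16}
⟦on 11⟧ = {x : ⟨x, 11⟩ ∈ ⟦on⟧} = {1, 3, 5, 6, 7, 8, 9, 11, 12, 13, 15}
⟦above 11⟧ = {x : ⟨x, 11⟩ ∈ ⟦above⟧} = {4, 5, 6, 7, 10, 14, 16}
⟦teacher⟧ = {2, 3, 4, 5, 6, 7, 8, 10, 11, 12, 15, 16}
… ∩ ⟦who heard 12⟧ = {2, 3, 4, 5, 6, 7, 8, 10, 11, 12, 15, 16} ∩ {1, 5, 8, 10, 11, 12, 13, 14, 15, 16} = {5, 8, 10, 11, 12, 15, 16}
… ∩ ⟦on 11⟧ = {5, 8, 10, 11, 12, 15, 16} ∩ {1, 3, 5, 6, 7, 8, 9, 11, 12, 13, 15} = {5, 8, 11, 12, 15}
… ∩ ⟦above 11⟧ = {5, 8, 11, 12, 15} ∩ {4, 5, 6, 7, 10, 14, 16} = {5}
… ∩ ⟦friendly⟧ = {5} ∩ {1, 2, 5, 7, 8, 11, 12, 13} = {5}
So ⟦friendly teacher who heard 12 on 11 above 11⟧ = {5}.

{5}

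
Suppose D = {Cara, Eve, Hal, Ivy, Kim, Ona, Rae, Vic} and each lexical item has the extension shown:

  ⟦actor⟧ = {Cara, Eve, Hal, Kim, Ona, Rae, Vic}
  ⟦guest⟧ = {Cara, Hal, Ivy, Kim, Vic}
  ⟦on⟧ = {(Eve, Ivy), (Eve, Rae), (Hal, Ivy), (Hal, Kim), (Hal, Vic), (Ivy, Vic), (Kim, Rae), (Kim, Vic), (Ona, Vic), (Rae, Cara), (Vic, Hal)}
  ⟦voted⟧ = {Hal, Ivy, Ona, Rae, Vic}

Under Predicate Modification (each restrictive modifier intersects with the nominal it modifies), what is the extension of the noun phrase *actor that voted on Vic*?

{Hal, Ona}

⟦that voted⟧ = ⟦voted⟧ = {Hal, Ivy, Ona, Rae, Vic}
⟦on Vic⟧ = {x : ⟨x, Vic⟩ ∈ ⟦on⟧} = {Hal, Ivy, Kim, Ona}
⟦actor⟧ = {Cara, Eve, Hal, Kim, Ona, Rae, Vic}
… ∩ ⟦that voted⟧ = {Cara, Eve, Hal, Kim, Ona, Rae, Vic} ∩ {Hal, Ivy, Ona, Rae, Vic} = {Hal, Ona, Rae, Vic}
… ∩ ⟦on Vic⟧ = {Hal, Ona, Rae, Vic} ∩ {Hal, Ivy, Kim, Ona} = {Hal, Ona}
So ⟦actor that voted on Vic⟧ = {Hal, Ona}.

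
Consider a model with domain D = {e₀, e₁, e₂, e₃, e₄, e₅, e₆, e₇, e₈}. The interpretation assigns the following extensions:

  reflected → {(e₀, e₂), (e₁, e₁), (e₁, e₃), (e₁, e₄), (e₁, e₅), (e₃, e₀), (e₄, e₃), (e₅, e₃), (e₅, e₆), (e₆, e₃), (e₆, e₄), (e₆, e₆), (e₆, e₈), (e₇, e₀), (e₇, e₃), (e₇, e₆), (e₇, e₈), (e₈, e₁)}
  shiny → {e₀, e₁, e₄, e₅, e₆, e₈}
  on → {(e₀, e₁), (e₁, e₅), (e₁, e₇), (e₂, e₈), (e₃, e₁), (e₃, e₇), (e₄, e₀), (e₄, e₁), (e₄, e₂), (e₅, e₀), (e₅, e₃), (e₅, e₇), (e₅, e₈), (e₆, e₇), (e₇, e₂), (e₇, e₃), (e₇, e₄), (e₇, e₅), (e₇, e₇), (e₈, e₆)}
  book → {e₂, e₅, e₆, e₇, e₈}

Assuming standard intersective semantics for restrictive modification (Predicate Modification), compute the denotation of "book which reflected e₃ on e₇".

⟦which reflected e₃⟧ = {x : ⟨x, e₃⟩ ∈ ⟦reflected⟧} = {e₁, e₄, e₅, e₆, e₇}
⟦on e₇⟧ = {x : ⟨x, e₇⟩ ∈ ⟦on⟧} = {e₁, e₃, e₅, e₆, e₇}
⟦book⟧ = {e₂, e₅, e₆, e₇, e₈}
… ∩ ⟦which reflected e₃⟧ = {e₂, e₅, e₆, e₇, e₈} ∩ {e₁, e₄, e₅, e₆, e₇} = {e₅, e₆, e₇}
… ∩ ⟦on e₇⟧ = {e₅, e₆, e₇} ∩ {e₁, e₃, e₅, e₆, e₇} = {e₅, e₆, e₇}
So ⟦book which reflected e₃ on e₇⟧ = {e₅, e₆, e₇}.

{e₅, e₆, e₇}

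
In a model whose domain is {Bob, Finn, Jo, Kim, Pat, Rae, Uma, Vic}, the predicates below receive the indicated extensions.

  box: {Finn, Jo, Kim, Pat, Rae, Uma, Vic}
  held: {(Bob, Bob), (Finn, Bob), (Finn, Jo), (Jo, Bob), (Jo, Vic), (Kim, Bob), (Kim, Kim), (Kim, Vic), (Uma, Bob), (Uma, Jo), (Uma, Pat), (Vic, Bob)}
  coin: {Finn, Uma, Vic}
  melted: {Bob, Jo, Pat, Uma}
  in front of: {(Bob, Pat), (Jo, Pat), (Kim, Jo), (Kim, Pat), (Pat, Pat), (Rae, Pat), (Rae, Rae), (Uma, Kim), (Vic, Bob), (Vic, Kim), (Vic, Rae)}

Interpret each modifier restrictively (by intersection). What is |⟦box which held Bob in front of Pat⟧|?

2

⟦which held Bob⟧ = {x : ⟨x, Bob⟩ ∈ ⟦held⟧} = {Bob, Finn, Jo, Kim, Uma, Vic}
⟦in front of Pat⟧ = {x : ⟨x, Pat⟩ ∈ ⟦in front of⟧} = {Bob, Jo, Kim, Pat, Rae}
⟦box⟧ = {Finn, Jo, Kim, Pat, Rae, Uma, Vic}
… ∩ ⟦which held Bob⟧ = {Finn, Jo, Kim, Pat, Rae, Uma, Vic} ∩ {Bob, Finn, Jo, Kim, Uma, Vic} = {Finn, Jo, Kim, Uma, Vic}
… ∩ ⟦in front of Pat⟧ = {Finn, Jo, Kim, Uma, Vic} ∩ {Bob, Jo, Kim, Pat, Rae} = {Jo, Kim}
⟦box which held Bob in front of Pat⟧ = {Jo, Kim}, so the cardinality is 2.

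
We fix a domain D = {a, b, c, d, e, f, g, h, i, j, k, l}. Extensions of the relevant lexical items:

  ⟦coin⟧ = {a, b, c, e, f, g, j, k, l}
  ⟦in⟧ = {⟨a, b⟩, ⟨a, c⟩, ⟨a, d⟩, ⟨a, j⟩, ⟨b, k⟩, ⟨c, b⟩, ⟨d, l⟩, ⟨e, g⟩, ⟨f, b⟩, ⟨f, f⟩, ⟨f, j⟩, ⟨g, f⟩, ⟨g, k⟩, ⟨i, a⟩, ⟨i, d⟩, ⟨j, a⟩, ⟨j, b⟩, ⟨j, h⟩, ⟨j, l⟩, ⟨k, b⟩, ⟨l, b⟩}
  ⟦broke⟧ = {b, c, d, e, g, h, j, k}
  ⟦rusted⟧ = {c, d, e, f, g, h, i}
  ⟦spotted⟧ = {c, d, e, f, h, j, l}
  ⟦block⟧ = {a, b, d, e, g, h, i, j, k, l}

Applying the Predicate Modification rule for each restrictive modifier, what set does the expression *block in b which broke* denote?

⟦in b⟧ = {x : ⟨x, b⟩ ∈ ⟦in⟧} = {a, c, f, j, k, l}
⟦which broke⟧ = ⟦broke⟧ = {b, c, d, e, g, h, j, k}
⟦block⟧ = {a, b, d, e, g, h, i, j, k, l}
… ∩ ⟦in b⟧ = {a, b, d, e, g, h, i, j, k, l} ∩ {a, c, f, j, k, l} = {a, j, k, l}
… ∩ ⟦which broke⟧ = {a, j, k, l} ∩ {b, c, d, e, g, h, j, k} = {j, k}
So ⟦block in b which broke⟧ = {j, k}.

{j, k}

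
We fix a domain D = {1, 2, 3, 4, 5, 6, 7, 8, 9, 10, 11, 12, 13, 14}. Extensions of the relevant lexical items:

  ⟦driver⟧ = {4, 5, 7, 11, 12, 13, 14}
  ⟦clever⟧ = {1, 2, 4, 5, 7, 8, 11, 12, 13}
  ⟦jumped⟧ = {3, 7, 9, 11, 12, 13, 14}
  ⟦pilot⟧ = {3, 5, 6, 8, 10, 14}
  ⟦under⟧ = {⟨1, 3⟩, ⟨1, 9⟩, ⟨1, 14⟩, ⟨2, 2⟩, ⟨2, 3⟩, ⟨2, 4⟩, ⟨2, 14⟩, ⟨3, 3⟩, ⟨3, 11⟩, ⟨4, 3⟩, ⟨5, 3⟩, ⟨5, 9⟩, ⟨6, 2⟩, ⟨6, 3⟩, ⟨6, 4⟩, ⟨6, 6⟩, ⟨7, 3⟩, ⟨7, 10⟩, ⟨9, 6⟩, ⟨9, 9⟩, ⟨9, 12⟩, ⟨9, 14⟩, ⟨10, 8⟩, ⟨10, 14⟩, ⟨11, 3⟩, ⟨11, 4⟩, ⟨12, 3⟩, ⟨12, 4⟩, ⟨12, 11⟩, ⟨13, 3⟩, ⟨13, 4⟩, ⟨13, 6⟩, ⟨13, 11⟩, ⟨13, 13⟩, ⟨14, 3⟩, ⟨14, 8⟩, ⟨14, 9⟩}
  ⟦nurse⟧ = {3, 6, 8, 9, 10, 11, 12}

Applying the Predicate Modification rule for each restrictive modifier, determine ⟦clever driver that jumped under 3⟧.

⟦that jumped⟧ = ⟦jumped⟧ = {3, 7, 9, 11, 12, 13, 14}
⟦under 3⟧ = {x : ⟨x, 3⟩ ∈ ⟦under⟧} = {1, 2, 3, 4, 5, 6, 7, 11, 12, 13, 14}
⟦driver⟧ = {4, 5, 7, 11, 12, 13, 14}
… ∩ ⟦that jumped⟧ = {4, 5, 7, 11, 12, 13, 14} ∩ {3, 7, 9, 11, 12, 13, 14} = {7, 11, 12, 13, 14}
… ∩ ⟦under 3⟧ = {7, 11, 12, 13, 14} ∩ {1, 2, 3, 4, 5, 6, 7, 11, 12, 13, 14} = {7, 11, 12, 13, 14}
… ∩ ⟦clever⟧ = {7, 11, 12, 13, 14} ∩ {1, 2, 4, 5, 7, 8, 11, 12, 13} = {7, 11, 12, 13}
So ⟦clever driver that jumped under 3⟧ = {7, 11, 12, 13}.

{7, 11, 12, 13}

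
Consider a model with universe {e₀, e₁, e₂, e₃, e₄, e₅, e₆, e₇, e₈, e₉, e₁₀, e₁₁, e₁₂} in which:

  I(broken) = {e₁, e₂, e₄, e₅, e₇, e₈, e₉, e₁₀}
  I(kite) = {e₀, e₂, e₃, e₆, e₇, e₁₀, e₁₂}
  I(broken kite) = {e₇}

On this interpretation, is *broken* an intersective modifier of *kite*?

⟦broken⟧ ∩ ⟦kite⟧ = {e₁, e₂, e₄, e₅, e₇, e₈, e₉, e₁₀} ∩ {e₀, e₂, e₃, e₆, e₇, e₁₀, e₁₂} = {e₂, e₇, e₁₀}
Observed ⟦broken kite⟧ = {e₇}.
These differ, so the modifier is not intersective in this model.

no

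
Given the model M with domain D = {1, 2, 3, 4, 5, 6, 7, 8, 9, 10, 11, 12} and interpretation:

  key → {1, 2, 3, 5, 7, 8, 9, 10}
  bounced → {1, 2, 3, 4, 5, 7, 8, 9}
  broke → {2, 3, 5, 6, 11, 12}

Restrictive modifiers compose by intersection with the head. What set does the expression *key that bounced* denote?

⟦that bounced⟧ = ⟦bounced⟧ = {1, 2, 3, 4, 5, 7, 8, 9}
⟦key⟧ = {1, 2, 3, 5, 7, 8, 9, 10}
… ∩ ⟦that bounced⟧ = {1, 2, 3, 5, 7, 8, 9, 10} ∩ {1, 2, 3, 4, 5, 7, 8, 9} = {1, 2, 3, 5, 7, 8, 9}
So ⟦key that bounced⟧ = {1, 2, 3, 5, 7, 8, 9}.

{1, 2, 3, 5, 7, 8, 9}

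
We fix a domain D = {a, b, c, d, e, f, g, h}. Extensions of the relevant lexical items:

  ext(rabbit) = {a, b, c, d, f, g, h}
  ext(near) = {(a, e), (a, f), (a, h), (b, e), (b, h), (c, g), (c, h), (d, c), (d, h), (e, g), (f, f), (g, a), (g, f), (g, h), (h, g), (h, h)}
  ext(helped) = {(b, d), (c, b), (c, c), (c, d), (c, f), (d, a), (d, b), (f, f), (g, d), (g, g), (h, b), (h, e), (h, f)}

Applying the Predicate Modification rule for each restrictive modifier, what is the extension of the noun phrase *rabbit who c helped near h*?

⟦who c helped⟧ = {x : ⟨c, x⟩ ∈ ⟦helped⟧} = {b, c, d, f}
⟦near h⟧ = {x : ⟨x, h⟩ ∈ ⟦near⟧} = {a, b, c, d, g, h}
⟦rabbit⟧ = {a, b, c, d, f, g, h}
… ∩ ⟦who c helped⟧ = {a, b, c, d, f, g, h} ∩ {b, c, d, f} = {b, c, d, f}
… ∩ ⟦near h⟧ = {b, c, d, f} ∩ {a, b, c, d, g, h} = {b, c, d}
So ⟦rabbit who c helped near h⟧ = {b, c, d}.

{b, c, d}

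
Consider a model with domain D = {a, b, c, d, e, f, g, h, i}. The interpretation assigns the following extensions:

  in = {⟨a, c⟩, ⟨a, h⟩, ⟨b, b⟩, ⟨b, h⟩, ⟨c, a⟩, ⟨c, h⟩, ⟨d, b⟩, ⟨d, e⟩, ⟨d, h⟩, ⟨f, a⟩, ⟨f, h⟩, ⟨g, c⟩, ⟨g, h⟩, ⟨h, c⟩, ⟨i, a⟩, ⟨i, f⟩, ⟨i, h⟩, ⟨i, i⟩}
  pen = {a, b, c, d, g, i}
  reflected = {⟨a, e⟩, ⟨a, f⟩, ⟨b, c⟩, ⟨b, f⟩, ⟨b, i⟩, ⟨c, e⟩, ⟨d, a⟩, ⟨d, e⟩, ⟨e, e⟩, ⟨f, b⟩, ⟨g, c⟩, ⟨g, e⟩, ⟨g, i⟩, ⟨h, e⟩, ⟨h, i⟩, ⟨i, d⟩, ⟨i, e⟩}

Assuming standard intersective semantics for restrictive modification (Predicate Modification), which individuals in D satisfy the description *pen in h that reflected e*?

{a, c, d, g, i}

⟦in h⟧ = {x : ⟨x, h⟩ ∈ ⟦in⟧} = {a, b, c, d, f, g, i}
⟦that reflected e⟧ = {x : ⟨x, e⟩ ∈ ⟦reflected⟧} = {a, c, d, e, g, h, i}
⟦pen⟧ = {a, b, c, d, g, i}
… ∩ ⟦in h⟧ = {a, b, c, d, g, i} ∩ {a, b, c, d, f, g, i} = {a, b, c, d, g, i}
… ∩ ⟦that reflected e⟧ = {a, b, c, d, g, i} ∩ {a, c, d, e, g, h, i} = {a, c, d, g, i}
So ⟦pen in h that reflected e⟧ = {a, c, d, g, i}.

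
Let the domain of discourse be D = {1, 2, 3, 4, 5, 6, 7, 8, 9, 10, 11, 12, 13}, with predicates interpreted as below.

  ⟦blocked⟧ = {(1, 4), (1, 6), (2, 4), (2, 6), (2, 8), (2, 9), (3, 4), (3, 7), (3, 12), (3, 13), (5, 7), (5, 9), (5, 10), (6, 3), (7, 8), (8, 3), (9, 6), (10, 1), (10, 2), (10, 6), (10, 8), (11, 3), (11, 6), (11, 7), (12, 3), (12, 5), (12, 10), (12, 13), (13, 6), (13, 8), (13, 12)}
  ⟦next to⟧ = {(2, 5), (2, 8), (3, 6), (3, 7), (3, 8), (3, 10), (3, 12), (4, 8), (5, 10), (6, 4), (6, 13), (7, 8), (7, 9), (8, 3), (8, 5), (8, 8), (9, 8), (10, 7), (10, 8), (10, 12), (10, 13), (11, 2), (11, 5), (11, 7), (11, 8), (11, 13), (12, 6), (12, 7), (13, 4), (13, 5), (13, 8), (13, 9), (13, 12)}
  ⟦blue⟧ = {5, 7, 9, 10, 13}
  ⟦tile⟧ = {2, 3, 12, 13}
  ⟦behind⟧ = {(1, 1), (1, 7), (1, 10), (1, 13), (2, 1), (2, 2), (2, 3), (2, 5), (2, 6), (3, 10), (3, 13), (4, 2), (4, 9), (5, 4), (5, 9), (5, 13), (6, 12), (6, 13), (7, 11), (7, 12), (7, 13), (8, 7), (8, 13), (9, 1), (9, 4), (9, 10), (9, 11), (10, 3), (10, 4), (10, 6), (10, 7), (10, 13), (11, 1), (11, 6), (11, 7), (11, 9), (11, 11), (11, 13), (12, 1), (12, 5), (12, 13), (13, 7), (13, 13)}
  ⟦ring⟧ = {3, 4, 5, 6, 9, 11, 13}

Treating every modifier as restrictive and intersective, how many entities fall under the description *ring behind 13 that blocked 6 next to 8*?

2

⟦behind 13⟧ = {x : ⟨x, 13⟩ ∈ ⟦behind⟧} = {1, 3, 5, 6, 7, 8, 10, 11, 12, 13}
⟦that blocked 6⟧ = {x : ⟨x, 6⟩ ∈ ⟦blocked⟧} = {1, 2, 9, 10, 11, 13}
⟦next to 8⟧ = {x : ⟨x, 8⟩ ∈ ⟦next to⟧} = {2, 3, 4, 7, 8, 9, 10, 11, 13}
⟦ring⟧ = {3, 4, 5, 6, 9, 11, 13}
… ∩ ⟦behind 13⟧ = {3, 4, 5, 6, 9, 11, 13} ∩ {1, 3, 5, 6, 7, 8, 10, 11, 12, 13} = {3, 5, 6, 11, 13}
… ∩ ⟦that blocked 6⟧ = {3, 5, 6, 11, 13} ∩ {1, 2, 9, 10, 11, 13} = {11, 13}
… ∩ ⟦next to 8⟧ = {11, 13} ∩ {2, 3, 4, 7, 8, 9, 10, 11, 13} = {11, 13}
⟦ring behind 13 that blocked 6 next to 8⟧ = {11, 13}, so the cardinality is 2.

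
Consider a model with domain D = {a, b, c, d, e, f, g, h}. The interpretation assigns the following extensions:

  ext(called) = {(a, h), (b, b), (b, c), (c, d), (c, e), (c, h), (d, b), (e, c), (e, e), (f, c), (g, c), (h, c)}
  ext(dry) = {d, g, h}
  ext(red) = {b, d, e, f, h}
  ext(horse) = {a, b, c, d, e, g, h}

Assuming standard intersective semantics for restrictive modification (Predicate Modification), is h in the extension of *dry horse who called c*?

⟦who called c⟧ = {x : ⟨x, c⟩ ∈ ⟦called⟧} = {b, e, f, g, h}
⟦horse⟧ = {a, b, c, d, e, g, h}
… ∩ ⟦who called c⟧ = {a, b, c, d, e, g, h} ∩ {b, e, f, g, h} = {b, e, g, h}
… ∩ ⟦dry⟧ = {b, e, g, h} ∩ {d, g, h} = {g, h}
⟦dry horse who called c⟧ = {g, h}; h ∈ this set.

yes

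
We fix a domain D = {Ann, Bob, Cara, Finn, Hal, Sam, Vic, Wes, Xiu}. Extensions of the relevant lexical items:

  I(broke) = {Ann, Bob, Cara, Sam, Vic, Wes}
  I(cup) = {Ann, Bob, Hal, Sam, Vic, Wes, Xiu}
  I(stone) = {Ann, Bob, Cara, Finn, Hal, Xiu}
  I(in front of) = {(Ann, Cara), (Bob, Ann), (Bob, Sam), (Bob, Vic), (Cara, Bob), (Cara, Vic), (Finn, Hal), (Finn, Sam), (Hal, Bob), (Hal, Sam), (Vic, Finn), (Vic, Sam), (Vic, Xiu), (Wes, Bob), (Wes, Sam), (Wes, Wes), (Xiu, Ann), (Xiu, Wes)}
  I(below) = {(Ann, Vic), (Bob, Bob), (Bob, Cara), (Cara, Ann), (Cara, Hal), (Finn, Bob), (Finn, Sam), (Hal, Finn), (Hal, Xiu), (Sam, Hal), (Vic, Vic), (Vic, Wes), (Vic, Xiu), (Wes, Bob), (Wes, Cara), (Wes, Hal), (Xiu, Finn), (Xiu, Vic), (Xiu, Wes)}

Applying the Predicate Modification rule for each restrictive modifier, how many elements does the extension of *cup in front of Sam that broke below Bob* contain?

2

⟦in front of Sam⟧ = {x : ⟨x, Sam⟩ ∈ ⟦in front of⟧} = {Bob, Finn, Hal, Vic, Wes}
⟦that broke⟧ = ⟦broke⟧ = {Ann, Bob, Cara, Sam, Vic, Wes}
⟦below Bob⟧ = {x : ⟨x, Bob⟩ ∈ ⟦below⟧} = {Bob, Finn, Wes}
⟦cup⟧ = {Ann, Bob, Hal, Sam, Vic, Wes, Xiu}
… ∩ ⟦in front of Sam⟧ = {Ann, Bob, Hal, Sam, Vic, Wes, Xiu} ∩ {Bob, Finn, Hal, Vic, Wes} = {Bob, Hal, Vic, Wes}
… ∩ ⟦that broke⟧ = {Bob, Hal, Vic, Wes} ∩ {Ann, Bob, Cara, Sam, Vic, Wes} = {Bob, Vic, Wes}
… ∩ ⟦below Bob⟧ = {Bob, Vic, Wes} ∩ {Bob, Finn, Wes} = {Bob, Wes}
⟦cup in front of Sam that broke below Bob⟧ = {Bob, Wes}, so the cardinality is 2.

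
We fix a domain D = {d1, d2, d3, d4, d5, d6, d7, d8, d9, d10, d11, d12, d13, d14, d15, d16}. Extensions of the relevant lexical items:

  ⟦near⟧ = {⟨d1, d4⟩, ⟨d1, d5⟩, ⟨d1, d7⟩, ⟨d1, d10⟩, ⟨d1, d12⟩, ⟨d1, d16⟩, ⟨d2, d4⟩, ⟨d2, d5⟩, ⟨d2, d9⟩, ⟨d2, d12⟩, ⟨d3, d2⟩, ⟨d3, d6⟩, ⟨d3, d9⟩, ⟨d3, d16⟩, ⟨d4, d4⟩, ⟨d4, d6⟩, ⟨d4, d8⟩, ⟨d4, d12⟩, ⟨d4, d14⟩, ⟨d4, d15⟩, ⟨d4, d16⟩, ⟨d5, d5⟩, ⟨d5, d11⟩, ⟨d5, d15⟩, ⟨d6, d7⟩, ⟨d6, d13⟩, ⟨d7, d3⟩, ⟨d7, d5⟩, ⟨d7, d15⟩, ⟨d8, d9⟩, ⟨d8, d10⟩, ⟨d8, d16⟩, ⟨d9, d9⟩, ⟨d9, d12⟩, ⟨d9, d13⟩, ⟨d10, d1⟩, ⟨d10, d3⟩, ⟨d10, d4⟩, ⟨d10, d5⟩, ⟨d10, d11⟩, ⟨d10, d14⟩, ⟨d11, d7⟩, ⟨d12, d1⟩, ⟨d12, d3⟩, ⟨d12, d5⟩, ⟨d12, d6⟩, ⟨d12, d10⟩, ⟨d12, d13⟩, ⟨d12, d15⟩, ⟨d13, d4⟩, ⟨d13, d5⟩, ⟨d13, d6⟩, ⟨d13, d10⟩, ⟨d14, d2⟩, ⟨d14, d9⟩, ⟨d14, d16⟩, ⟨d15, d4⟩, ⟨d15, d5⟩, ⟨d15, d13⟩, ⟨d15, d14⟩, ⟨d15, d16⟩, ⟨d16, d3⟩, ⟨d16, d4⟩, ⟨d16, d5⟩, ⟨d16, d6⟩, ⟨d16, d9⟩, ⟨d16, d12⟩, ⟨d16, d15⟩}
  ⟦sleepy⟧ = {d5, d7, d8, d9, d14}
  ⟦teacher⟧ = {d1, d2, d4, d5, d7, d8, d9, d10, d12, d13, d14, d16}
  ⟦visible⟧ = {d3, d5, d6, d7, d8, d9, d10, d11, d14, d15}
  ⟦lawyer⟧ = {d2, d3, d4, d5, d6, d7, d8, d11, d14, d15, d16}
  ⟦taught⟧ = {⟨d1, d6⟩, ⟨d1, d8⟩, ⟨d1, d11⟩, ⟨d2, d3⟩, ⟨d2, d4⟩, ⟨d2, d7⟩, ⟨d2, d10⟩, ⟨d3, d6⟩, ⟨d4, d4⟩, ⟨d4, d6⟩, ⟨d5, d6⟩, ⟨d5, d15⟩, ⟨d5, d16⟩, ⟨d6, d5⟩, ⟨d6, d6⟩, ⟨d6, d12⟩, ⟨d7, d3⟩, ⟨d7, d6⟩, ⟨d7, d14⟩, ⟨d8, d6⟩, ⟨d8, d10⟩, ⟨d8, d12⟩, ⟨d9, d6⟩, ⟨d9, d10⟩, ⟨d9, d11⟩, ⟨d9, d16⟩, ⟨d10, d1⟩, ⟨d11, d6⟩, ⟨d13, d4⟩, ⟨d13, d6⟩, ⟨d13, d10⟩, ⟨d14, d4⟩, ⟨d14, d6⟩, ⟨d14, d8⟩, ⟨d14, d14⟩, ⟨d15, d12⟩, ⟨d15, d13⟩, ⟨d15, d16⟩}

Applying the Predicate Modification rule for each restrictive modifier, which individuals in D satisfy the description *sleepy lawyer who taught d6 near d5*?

⟦who taught d6⟧ = {x : ⟨x, d6⟩ ∈ ⟦taught⟧} = {d1, d3, d4, d5, d6, d7, d8, d9, d11, d13, d14}
⟦near d5⟧ = {x : ⟨x, d5⟩ ∈ ⟦near⟧} = {d1, d2, d5, d7, d10, d12, d13, d15, d16}
⟦lawyer⟧ = {d2, d3, d4, d5, d6, d7, d8, d11, d14, d15, d16}
… ∩ ⟦who taught d6⟧ = {d2, d3, d4, d5, d6, d7, d8, d11, d14, d15, d16} ∩ {d1, d3, d4, d5, d6, d7, d8, d9, d11, d13, d14} = {d3, d4, d5, d6, d7, d8, d11, d14}
… ∩ ⟦near d5⟧ = {d3, d4, d5, d6, d7, d8, d11, d14} ∩ {d1, d2, d5, d7, d10, d12, d13, d15, d16} = {d5, d7}
… ∩ ⟦sleepy⟧ = {d5, d7} ∩ {d5, d7, d8, d9, d14} = {d5, d7}
So ⟦sleepy lawyer who taught d6 near d5⟧ = {d5, d7}.

{d5, d7}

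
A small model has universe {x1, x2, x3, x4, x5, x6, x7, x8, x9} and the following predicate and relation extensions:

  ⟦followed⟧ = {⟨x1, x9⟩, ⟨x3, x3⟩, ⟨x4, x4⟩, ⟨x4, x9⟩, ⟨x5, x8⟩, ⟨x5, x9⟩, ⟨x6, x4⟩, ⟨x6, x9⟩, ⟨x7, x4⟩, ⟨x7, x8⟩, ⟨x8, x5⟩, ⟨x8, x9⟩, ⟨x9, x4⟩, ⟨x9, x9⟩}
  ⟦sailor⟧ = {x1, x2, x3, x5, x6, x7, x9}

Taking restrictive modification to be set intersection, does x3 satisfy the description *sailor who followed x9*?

⟦who followed x9⟧ = {x : ⟨x, x9⟩ ∈ ⟦followed⟧} = {x1, x4, x5, x6, x8, x9}
⟦sailor⟧ = {x1, x2, x3, x5, x6, x7, x9}
… ∩ ⟦who followed x9⟧ = {x1, x2, x3, x5, x6, x7, x9} ∩ {x1, x4, x5, x6, x8, x9} = {x1, x5, x6, x9}
⟦sailor who followed x9⟧ = {x1, x5, x6, x9}; x3 ∉ this set.

no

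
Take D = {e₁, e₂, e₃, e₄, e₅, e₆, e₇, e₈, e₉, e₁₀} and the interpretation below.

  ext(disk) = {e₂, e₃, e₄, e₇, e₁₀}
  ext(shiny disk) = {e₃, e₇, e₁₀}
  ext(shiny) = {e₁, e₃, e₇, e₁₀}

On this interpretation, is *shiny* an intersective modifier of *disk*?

yes

⟦shiny⟧ ∩ ⟦disk⟧ = {e₁, e₃, e₇, e₁₀} ∩ {e₂, e₃, e₄, e₇, e₁₀} = {e₃, e₇, e₁₀}
Observed ⟦shiny disk⟧ = {e₃, e₇, e₁₀}.
These coincide, so the modifier is intersective here.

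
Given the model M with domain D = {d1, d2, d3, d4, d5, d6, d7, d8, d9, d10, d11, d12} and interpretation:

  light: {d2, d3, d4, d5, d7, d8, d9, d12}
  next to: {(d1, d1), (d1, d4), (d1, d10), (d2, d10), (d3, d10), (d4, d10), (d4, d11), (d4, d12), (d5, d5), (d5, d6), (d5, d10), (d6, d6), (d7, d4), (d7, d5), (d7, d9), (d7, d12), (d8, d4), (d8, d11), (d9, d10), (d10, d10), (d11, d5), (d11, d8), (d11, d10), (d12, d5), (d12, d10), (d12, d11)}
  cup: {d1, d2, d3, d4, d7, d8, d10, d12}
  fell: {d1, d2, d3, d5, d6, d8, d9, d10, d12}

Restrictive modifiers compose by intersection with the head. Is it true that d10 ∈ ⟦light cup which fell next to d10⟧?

no

⟦which fell⟧ = ⟦fell⟧ = {d1, d2, d3, d5, d6, d8, d9, d10, d12}
⟦next to d10⟧ = {x : ⟨x, d10⟩ ∈ ⟦next to⟧} = {d1, d2, d3, d4, d5, d9, d10, d11, d12}
⟦cup⟧ = {d1, d2, d3, d4, d7, d8, d10, d12}
… ∩ ⟦which fell⟧ = {d1, d2, d3, d4, d7, d8, d10, d12} ∩ {d1, d2, d3, d5, d6, d8, d9, d10, d12} = {d1, d2, d3, d8, d10, d12}
… ∩ ⟦next to d10⟧ = {d1, d2, d3, d8, d10, d12} ∩ {d1, d2, d3, d4, d5, d9, d10, d11, d12} = {d1, d2, d3, d10, d12}
… ∩ ⟦light⟧ = {d1, d2, d3, d10, d12} ∩ {d2, d3, d4, d5, d7, d8, d9, d12} = {d2, d3, d12}
⟦light cup which fell next to d10⟧ = {d2, d3, d12}; d10 ∉ this set.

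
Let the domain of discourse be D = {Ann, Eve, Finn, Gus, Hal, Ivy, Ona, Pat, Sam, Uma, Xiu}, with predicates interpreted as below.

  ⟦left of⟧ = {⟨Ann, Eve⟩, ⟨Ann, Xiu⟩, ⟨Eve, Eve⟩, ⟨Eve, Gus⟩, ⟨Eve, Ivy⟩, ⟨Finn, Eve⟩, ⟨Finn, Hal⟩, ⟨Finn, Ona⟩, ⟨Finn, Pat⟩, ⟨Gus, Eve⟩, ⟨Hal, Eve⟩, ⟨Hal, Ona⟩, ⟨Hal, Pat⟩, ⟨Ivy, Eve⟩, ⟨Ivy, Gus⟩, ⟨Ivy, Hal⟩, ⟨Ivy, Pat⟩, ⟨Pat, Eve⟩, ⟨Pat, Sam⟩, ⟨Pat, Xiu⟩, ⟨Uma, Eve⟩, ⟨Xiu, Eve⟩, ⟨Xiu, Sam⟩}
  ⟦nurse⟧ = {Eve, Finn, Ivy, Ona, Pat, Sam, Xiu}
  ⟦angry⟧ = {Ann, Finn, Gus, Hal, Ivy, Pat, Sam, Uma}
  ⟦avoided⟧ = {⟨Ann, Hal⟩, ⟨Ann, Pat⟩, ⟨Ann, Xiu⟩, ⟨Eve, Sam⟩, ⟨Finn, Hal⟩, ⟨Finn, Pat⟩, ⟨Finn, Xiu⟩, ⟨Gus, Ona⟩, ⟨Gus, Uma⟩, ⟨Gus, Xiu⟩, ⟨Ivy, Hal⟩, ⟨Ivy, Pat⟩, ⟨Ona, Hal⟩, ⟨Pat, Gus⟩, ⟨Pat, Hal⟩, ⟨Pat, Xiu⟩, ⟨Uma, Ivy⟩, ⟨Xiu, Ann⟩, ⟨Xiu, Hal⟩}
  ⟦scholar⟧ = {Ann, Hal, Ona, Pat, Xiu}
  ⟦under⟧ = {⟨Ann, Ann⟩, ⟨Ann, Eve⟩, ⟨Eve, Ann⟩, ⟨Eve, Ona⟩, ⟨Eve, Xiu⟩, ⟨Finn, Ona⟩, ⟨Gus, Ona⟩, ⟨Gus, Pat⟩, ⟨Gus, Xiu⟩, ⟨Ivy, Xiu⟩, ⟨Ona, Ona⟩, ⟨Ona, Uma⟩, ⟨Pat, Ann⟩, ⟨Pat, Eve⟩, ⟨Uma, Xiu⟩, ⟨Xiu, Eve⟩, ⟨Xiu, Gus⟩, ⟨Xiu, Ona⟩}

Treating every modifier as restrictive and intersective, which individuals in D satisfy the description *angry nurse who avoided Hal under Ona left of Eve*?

⟦who avoided Hal⟧ = {x : ⟨x, Hal⟩ ∈ ⟦avoided⟧} = {Ann, Finn, Ivy, Ona, Pat, Xiu}
⟦under Ona⟧ = {x : ⟨x, Ona⟩ ∈ ⟦under⟧} = {Eve, Finn, Gus, Ona, Xiu}
⟦left of Eve⟧ = {x : ⟨x, Eve⟩ ∈ ⟦left of⟧} = {Ann, Eve, Finn, Gus, Hal, Ivy, Pat, Uma, Xiu}
⟦nurse⟧ = {Eve, Finn, Ivy, Ona, Pat, Sam, Xiu}
… ∩ ⟦who avoided Hal⟧ = {Eve, Finn, Ivy, Ona, Pat, Sam, Xiu} ∩ {Ann, Finn, Ivy, Ona, Pat, Xiu} = {Finn, Ivy, Ona, Pat, Xiu}
… ∩ ⟦under Ona⟧ = {Finn, Ivy, Ona, Pat, Xiu} ∩ {Eve, Finn, Gus, Ona, Xiu} = {Finn, Ona, Xiu}
… ∩ ⟦left of Eve⟧ = {Finn, Ona, Xiu} ∩ {Ann, Eve, Finn, Gus, Hal, Ivy, Pat, Uma, Xiu} = {Finn, Xiu}
… ∩ ⟦angry⟧ = {Finn, Xiu} ∩ {Ann, Finn, Gus, Hal, Ivy, Pat, Sam, Uma} = {Finn}
So ⟦angry nurse who avoided Hal under Ona left of Eve⟧ = {Finn}.

{Finn}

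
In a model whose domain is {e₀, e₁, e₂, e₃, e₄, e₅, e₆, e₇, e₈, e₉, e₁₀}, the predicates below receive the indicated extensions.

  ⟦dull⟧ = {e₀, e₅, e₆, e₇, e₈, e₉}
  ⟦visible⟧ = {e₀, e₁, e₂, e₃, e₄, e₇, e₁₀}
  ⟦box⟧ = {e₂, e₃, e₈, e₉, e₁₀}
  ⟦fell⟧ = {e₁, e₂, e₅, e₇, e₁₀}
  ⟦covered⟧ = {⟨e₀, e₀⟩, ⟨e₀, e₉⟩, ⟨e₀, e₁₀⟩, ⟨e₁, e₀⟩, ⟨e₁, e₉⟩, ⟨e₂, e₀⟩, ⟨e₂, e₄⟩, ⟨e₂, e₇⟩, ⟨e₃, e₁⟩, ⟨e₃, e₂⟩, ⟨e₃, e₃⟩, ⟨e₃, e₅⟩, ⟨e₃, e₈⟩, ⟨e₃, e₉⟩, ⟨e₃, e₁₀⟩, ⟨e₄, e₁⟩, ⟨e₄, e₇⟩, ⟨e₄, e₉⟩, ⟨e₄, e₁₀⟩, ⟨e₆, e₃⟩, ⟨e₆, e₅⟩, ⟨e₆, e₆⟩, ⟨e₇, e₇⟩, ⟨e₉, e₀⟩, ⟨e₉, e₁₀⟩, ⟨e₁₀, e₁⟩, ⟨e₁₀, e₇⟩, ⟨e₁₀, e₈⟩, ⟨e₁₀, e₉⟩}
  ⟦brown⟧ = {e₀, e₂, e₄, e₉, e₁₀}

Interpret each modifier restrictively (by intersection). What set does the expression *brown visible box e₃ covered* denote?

⟦e₃ covered⟧ = {x : ⟨e₃, x⟩ ∈ ⟦covered⟧} = {e₁, e₂, e₃, e₅, e₈, e₉, e₁₀}
⟦box⟧ = {e₂, e₃, e₈, e₉, e₁₀}
… ∩ ⟦e₃ covered⟧ = {e₂, e₃, e₈, e₉, e₁₀} ∩ {e₁, e₂, e₃, e₅, e₈, e₉, e₁₀} = {e₂, e₃, e₈, e₉, e₁₀}
… ∩ ⟦brown⟧ = {e₂, e₃, e₈, e₉, e₁₀} ∩ {e₀, e₂, e₄, e₉, e₁₀} = {e₂, e₉, e₁₀}
… ∩ ⟦visible⟧ = {e₂, e₉, e₁₀} ∩ {e₀, e₁, e₂, e₃, e₄, e₇, e₁₀} = {e₂, e₁₀}
So ⟦brown visible box e₃ covered⟧ = {e₂, e₁₀}.

{e₂, e₁₀}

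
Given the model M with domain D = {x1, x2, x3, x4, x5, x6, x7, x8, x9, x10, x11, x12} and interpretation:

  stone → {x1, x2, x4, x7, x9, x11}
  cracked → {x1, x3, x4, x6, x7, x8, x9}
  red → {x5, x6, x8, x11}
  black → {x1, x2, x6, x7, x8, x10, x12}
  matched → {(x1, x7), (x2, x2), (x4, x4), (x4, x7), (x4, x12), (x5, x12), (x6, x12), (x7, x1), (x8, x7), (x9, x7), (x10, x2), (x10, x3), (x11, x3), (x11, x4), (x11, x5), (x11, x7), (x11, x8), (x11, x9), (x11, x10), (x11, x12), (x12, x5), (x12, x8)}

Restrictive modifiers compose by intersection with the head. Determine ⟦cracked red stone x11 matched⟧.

∅

⟦x11 matched⟧ = {x : ⟨x11, x⟩ ∈ ⟦matched⟧} = {x3, x4, x5, x7, x8, x9, x10, x12}
⟦stone⟧ = {x1, x2, x4, x7, x9, x11}
… ∩ ⟦x11 matched⟧ = {x1, x2, x4, x7, x9, x11} ∩ {x3, x4, x5, x7, x8, x9, x10, x12} = {x4, x7, x9}
… ∩ ⟦cracked⟧ = {x4, x7, x9} ∩ {x1, x3, x4, x6, x7, x8, x9} = {x4, x7, x9}
… ∩ ⟦red⟧ = {x4, x7, x9} ∩ {x5, x6, x8, x11} = ∅
So ⟦cracked red stone x11 matched⟧ = ∅.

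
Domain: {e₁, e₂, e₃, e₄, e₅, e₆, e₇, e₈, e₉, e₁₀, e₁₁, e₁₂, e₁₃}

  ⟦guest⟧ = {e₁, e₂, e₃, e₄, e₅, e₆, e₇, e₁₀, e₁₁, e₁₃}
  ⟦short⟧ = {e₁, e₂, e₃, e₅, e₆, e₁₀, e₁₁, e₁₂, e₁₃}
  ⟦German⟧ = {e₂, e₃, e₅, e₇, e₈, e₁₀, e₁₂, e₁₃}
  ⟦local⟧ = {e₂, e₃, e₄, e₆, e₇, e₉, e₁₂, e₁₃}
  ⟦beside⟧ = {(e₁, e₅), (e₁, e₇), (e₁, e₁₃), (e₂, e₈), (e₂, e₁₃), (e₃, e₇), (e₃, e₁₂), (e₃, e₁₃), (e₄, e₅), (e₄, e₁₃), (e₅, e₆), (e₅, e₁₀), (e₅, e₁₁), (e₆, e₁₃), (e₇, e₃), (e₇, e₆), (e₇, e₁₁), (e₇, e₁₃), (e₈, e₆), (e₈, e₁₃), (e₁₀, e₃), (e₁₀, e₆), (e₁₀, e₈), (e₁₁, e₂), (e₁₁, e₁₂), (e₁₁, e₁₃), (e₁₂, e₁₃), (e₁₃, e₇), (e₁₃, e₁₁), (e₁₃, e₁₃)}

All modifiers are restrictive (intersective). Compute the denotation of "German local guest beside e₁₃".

⟦beside e₁₃⟧ = {x : ⟨x, e₁₃⟩ ∈ ⟦beside⟧} = {e₁, e₂, e₃, e₄, e₆, e₇, e₈, e₁₁, e₁₂, e₁₃}
⟦guest⟧ = {e₁, e₂, e₃, e₄, e₅, e₆, e₇, e₁₀, e₁₁, e₁₃}
… ∩ ⟦beside e₁₃⟧ = {e₁, e₂, e₃, e₄, e₅, e₆, e₇, e₁₀, e₁₁, e₁₃} ∩ {e₁, e₂, e₃, e₄, e₆, e₇, e₈, e₁₁, e₁₂, e₁₃} = {e₁, e₂, e₃, e₄, e₆, e₇, e₁₁, e₁₃}
… ∩ ⟦German⟧ = {e₁, e₂, e₃, e₄, e₆, e₇, e₁₁, e₁₃} ∩ {e₂, e₃, e₅, e₇, e₈, e₁₀, e₁₂, e₁₃} = {e₂, e₃, e₇, e₁₃}
… ∩ ⟦local⟧ = {e₂, e₃, e₇, e₁₃} ∩ {e₂, e₃, e₄, e₆, e₇, e₉, e₁₂, e₁₃} = {e₂, e₃, e₇, e₁₃}
So ⟦German local guest beside e₁₃⟧ = {e₂, e₃, e₇, e₁₃}.

{e₂, e₃, e₇, e₁₃}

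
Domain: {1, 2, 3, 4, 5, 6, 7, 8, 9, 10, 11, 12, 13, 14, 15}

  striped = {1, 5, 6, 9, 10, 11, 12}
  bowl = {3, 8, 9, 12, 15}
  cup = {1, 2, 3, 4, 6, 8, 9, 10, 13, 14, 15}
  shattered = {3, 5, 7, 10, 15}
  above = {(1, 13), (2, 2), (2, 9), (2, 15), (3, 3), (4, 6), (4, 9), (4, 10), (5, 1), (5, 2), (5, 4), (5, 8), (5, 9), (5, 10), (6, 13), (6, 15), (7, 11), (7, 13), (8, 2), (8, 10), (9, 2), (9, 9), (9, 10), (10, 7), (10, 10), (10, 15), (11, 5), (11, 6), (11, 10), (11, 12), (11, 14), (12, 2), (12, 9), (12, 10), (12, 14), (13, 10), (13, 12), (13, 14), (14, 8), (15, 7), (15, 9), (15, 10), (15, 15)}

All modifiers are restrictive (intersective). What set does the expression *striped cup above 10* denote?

{9, 10}

⟦above 10⟧ = {x : ⟨x, 10⟩ ∈ ⟦above⟧} = {4, 5, 8, 9, 10, 11, 12, 13, 15}
⟦cup⟧ = {1, 2, 3, 4, 6, 8, 9, 10, 13, 14, 15}
… ∩ ⟦above 10⟧ = {1, 2, 3, 4, 6, 8, 9, 10, 13, 14, 15} ∩ {4, 5, 8, 9, 10, 11, 12, 13, 15} = {4, 8, 9, 10, 13, 15}
… ∩ ⟦striped⟧ = {4, 8, 9, 10, 13, 15} ∩ {1, 5, 6, 9, 10, 11, 12} = {9, 10}
So ⟦striped cup above 10⟧ = {9, 10}.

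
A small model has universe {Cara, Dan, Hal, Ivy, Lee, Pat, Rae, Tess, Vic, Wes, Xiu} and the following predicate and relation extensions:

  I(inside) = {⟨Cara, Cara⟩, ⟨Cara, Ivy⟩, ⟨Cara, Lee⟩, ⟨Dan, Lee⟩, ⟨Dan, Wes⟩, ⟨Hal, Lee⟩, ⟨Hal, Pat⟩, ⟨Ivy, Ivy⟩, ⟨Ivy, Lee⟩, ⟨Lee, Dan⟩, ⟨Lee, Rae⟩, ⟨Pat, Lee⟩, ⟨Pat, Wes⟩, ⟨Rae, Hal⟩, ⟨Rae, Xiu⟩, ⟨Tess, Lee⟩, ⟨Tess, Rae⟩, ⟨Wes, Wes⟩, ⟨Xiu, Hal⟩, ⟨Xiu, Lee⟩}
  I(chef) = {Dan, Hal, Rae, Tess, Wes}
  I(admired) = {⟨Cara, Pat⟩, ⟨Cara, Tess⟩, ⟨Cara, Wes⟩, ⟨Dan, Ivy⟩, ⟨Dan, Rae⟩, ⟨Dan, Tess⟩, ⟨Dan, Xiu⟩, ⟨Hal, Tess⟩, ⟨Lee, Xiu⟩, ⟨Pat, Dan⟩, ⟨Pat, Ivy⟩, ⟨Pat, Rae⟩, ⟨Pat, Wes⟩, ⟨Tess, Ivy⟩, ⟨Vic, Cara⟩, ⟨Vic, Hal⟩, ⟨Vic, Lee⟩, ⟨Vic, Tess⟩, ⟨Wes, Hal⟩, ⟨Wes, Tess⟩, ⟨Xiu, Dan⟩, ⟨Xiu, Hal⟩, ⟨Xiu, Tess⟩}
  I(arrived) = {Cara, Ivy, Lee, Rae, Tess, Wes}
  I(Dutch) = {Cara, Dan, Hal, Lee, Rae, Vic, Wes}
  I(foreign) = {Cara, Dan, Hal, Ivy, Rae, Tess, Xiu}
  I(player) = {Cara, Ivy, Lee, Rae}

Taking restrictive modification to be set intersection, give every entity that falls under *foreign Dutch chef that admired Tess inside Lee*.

{Dan, Hal}

⟦that admired Tess⟧ = {x : ⟨x, Tess⟩ ∈ ⟦admired⟧} = {Cara, Dan, Hal, Vic, Wes, Xiu}
⟦inside Lee⟧ = {x : ⟨x, Lee⟩ ∈ ⟦inside⟧} = {Cara, Dan, Hal, Ivy, Pat, Tess, Xiu}
⟦chef⟧ = {Dan, Hal, Rae, Tess, Wes}
… ∩ ⟦that admired Tess⟧ = {Dan, Hal, Rae, Tess, Wes} ∩ {Cara, Dan, Hal, Vic, Wes, Xiu} = {Dan, Hal, Wes}
… ∩ ⟦inside Lee⟧ = {Dan, Hal, Wes} ∩ {Cara, Dan, Hal, Ivy, Pat, Tess, Xiu} = {Dan, Hal}
… ∩ ⟦foreign⟧ = {Dan, Hal} ∩ {Cara, Dan, Hal, Ivy, Rae, Tess, Xiu} = {Dan, Hal}
… ∩ ⟦Dutch⟧ = {Dan, Hal} ∩ {Cara, Dan, Hal, Lee, Rae, Vic, Wes} = {Dan, Hal}
So ⟦foreign Dutch chef that admired Tess inside Lee⟧ = {Dan, Hal}.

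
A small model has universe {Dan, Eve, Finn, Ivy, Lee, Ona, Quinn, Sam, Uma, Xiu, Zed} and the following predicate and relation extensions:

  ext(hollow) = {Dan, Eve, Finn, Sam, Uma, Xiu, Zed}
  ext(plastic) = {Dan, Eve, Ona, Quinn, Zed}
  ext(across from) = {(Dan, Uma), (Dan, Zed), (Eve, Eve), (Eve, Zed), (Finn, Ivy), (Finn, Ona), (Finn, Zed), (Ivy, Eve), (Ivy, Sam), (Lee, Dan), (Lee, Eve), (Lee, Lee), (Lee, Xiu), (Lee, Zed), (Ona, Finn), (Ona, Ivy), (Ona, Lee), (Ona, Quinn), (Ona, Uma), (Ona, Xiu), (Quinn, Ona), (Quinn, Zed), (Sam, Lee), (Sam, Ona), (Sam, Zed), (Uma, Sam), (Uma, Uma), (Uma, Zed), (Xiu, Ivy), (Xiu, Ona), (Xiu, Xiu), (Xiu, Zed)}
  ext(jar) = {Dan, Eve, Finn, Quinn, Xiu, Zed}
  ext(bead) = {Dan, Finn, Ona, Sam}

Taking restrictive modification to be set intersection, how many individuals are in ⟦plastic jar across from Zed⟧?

⟦across from Zed⟧ = {x : ⟨x, Zed⟩ ∈ ⟦across from⟧} = {Dan, Eve, Finn, Lee, Quinn, Sam, Uma, Xiu}
⟦jar⟧ = {Dan, Eve, Finn, Quinn, Xiu, Zed}
… ∩ ⟦across from Zed⟧ = {Dan, Eve, Finn, Quinn, Xiu, Zed} ∩ {Dan, Eve, Finn, Lee, Quinn, Sam, Uma, Xiu} = {Dan, Eve, Finn, Quinn, Xiu}
… ∩ ⟦plastic⟧ = {Dan, Eve, Finn, Quinn, Xiu} ∩ {Dan, Eve, Ona, Quinn, Zed} = {Dan, Eve, Quinn}
⟦plastic jar across from Zed⟧ = {Dan, Eve, Quinn}, so the cardinality is 3.

3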